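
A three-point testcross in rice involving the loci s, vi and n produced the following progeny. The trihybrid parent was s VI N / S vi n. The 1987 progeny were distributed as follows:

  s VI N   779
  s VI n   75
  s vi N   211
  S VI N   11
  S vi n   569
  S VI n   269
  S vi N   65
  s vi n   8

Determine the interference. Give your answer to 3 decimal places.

The two rarest classes, S VI N and s vi n, are the double crossovers. Comparing them with the parentals, only the s allele has switched, so s is the middle locus and the order is vi – s – n.
vi–s: (480 + 19)/1987 = 0.2511; s–n: (140 + 19)/1987 = 0.0800.
Expected DCO frequency = 0.2511 × 0.0800 ≈ 0.02009; observed = 19/1987 ≈ 0.00956.
Coefficient of coincidence = 0.00956/0.02009 ≈ 0.476; interference = 1 − 0.476 = 0.524.

0.524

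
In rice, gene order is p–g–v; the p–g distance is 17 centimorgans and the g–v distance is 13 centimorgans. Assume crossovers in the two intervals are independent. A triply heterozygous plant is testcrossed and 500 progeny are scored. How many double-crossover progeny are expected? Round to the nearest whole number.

11

Map distances give recombination frequencies of 0.170 and 0.130 for the two intervals.
With no interference, expected double-crossover frequency = 0.170 × 0.130 = 0.02210.
Expected number = 0.02210 × 500 = 11.05 ≈ 11.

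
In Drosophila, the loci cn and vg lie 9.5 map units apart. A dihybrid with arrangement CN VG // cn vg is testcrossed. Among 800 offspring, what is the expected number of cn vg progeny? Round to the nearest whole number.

A map distance of 9.5 map units corresponds to a recombination frequency of 0.095.
The F1 is CN VG / cn vg, so cn vg is a parental gamete class with expected frequency (1 − r)/2 = 0.905/2 = 0.4525.
Expected number = 0.4525 × 800 = 362.00 ≈ 362.

362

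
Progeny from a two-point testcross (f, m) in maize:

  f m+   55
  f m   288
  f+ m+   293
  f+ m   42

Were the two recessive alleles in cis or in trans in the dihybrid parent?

cis

The two most frequent classes are f+ m+ (293) and f m (288); these are the parental (non-recombinant) types.
So the F1 carried f+ m+ on one chromosome and f m on the other — the recessive alleles are on the same chromosome (cis / coupling).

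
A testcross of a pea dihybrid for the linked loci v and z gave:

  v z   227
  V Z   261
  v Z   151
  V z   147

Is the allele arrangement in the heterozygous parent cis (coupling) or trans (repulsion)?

The two most frequent classes are V Z (261) and v z (227); these are the parental (non-recombinant) types.
So the F1 carried V Z on one chromosome and v z on the other — the recessive alleles are on the same chromosome (cis / coupling).

cis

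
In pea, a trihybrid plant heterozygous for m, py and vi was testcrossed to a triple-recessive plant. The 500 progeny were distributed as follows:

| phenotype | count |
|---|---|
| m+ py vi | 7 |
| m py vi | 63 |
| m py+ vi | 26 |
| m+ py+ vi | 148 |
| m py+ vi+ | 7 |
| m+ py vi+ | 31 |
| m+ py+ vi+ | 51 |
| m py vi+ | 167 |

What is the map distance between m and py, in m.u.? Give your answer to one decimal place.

The two most frequent reciprocal classes, m py vi+ and m+ py+ vi, are the parental types, so the F1 was m py vi+ / m+ py+ vi.
The two rarest classes, m py+ vi+ and m+ py vi, are the double crossovers. Comparing them with the parentals, only the py allele has switched, so py is the middle locus and the order is vi – py – m.
Crossovers in the py–m interval produce the single-crossover classes m+ py vi+ and m py+ vi (31 + 26 = 57) plus the double crossovers (14).
RF(py–m) = (57 + 14) / 500 = 71/500 = 0.1420 → 14.2 m.u.

14.2 m.u.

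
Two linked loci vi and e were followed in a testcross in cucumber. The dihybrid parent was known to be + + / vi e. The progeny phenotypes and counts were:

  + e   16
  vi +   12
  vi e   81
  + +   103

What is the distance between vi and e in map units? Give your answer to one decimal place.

The recombinant classes are + e and vi +: 16 + 12 = 28.
Recombination frequency = 28/212 = 0.1321 ≈ 13.2%, i.e. 13.2 map units.

13.2 map units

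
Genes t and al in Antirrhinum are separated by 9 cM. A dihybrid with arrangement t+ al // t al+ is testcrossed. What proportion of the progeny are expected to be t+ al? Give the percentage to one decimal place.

45.5%

A map distance of 9 cM corresponds to a recombination frequency of 0.090.
The F1 is t+ al / t al+, so t+ al is a parental gamete class with expected frequency (1 − r)/2 = 0.910/2 = 0.4550.
That is 0.4550 = 45.5% of the progeny.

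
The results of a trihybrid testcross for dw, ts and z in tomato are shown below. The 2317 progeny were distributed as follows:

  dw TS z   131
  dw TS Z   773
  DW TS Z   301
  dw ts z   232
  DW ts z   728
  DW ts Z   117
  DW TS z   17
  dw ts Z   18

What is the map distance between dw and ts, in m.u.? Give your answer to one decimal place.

24.5 m.u.

The two most frequent reciprocal classes, DW ts z and dw TS Z, are the parental types, so the F1 was DW ts z / dw TS Z.
The two rarest classes, DW TS z and dw ts Z, are the double crossovers. Comparing them with the parentals, only the ts allele has switched, so ts is the middle locus and the order is dw – ts – z.
Crossovers in the dw–ts interval produce the single-crossover classes dw ts z and DW TS Z (232 + 301 = 533) plus the double crossovers (35).
RF(dw–ts) = (533 + 35) / 2317 = 568/2317 = 0.2451 → 24.5 m.u.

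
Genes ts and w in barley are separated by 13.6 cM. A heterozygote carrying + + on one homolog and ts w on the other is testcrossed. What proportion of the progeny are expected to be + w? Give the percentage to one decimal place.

6.8%

A map distance of 13.6 cM corresponds to a recombination frequency of 0.136.
The F1 is + + / ts w, so + w is a recombinant gamete class with expected frequency r/2 = 0.136/2 = 0.0680.
That is 0.0680 = 6.8% of the progeny.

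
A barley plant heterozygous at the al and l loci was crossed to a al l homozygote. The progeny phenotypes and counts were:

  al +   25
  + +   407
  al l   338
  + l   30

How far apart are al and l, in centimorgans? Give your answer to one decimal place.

6.9 centimorgans

The two most frequent classes, + + (407) and al l (338), are the parental types, so the F1 was + + / al l.
The recombinant classes are + l and al +: 30 + 25 = 55.
Recombination frequency = 55/800 = 0.0688 ≈ 6.9%, i.e. 6.9 centimorgans.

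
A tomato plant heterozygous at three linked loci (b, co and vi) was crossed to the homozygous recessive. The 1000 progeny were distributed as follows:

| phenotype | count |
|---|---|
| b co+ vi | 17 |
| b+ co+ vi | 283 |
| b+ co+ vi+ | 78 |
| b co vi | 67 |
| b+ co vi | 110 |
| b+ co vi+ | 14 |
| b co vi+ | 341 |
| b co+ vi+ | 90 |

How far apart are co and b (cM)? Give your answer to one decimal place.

23.1 cM

The two most frequent reciprocal classes, b+ co+ vi and b co vi+, are the parental types, so the F1 was b+ co+ vi / b co vi+.
The two rarest classes, b co+ vi and b+ co vi+, are the double crossovers. Comparing them with the parentals, only the b allele has switched, so b is the middle locus and the order is co – b – vi.
Crossovers in the co–b interval produce the single-crossover classes b+ co vi and b co+ vi+ (110 + 90 = 200) plus the double crossovers (31).
RF(co–b) = (200 + 31) / 1000 = 231/1000 = 0.2310 → 23.1 cM.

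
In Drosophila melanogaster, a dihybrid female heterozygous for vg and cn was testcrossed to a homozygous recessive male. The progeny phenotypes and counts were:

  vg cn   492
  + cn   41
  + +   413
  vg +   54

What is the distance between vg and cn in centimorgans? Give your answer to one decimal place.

The two most frequent classes, + + (413) and vg cn (492), are the parental types, so the F1 was + + / vg cn.
The recombinant classes are + cn and vg +: 41 + 54 = 95.
Recombination frequency = 95/1000 = 0.0950 ≈ 9.5%, i.e. 9.5 centimorgans.

9.5 centimorgans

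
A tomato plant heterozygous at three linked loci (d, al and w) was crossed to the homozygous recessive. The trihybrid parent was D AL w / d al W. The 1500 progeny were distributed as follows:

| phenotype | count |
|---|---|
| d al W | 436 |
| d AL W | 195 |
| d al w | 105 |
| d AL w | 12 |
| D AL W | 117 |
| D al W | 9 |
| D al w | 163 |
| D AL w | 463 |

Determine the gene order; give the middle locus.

d

The two rarest classes, d AL w and D al W, are the double crossovers. Comparing them with the parentals, only the d allele has switched, so d is the middle locus and the order is al – d – w.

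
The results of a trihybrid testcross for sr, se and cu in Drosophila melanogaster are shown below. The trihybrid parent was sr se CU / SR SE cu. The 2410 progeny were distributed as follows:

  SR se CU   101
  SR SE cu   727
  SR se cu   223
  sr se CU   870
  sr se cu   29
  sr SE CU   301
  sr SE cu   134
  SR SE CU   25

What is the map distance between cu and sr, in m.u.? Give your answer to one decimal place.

12.0 m.u.

The two rarest classes, sr se cu and SR SE CU, are the double crossovers. Comparing them with the parentals, only the cu allele has switched, so cu is the middle locus and the order is se – cu – sr.
Crossovers in the cu–sr interval produce the single-crossover classes SR se CU and sr SE cu (101 + 134 = 235) plus the double crossovers (54).
RF(cu–sr) = (235 + 54) / 2410 = 289/2410 = 0.1199 → 12.0 m.u.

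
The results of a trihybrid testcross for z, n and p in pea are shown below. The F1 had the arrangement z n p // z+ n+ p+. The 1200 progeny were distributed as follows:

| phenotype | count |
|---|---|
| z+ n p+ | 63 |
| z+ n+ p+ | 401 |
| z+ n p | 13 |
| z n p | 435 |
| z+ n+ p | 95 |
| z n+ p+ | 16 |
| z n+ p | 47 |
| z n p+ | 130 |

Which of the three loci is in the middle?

z

The two rarest classes, z+ n p and z n+ p+, are the double crossovers. Comparing them with the parentals, only the z allele has switched, so z is the middle locus and the order is p – z – n.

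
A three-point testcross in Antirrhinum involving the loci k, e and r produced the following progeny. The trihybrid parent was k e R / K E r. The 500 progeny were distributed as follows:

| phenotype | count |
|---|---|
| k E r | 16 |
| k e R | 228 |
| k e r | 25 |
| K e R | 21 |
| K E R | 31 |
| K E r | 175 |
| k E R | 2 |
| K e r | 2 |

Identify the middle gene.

The two rarest classes, k E R and K e r, are the double crossovers. Comparing them with the parentals, only the e allele has switched, so e is the middle locus and the order is r – e – k.

e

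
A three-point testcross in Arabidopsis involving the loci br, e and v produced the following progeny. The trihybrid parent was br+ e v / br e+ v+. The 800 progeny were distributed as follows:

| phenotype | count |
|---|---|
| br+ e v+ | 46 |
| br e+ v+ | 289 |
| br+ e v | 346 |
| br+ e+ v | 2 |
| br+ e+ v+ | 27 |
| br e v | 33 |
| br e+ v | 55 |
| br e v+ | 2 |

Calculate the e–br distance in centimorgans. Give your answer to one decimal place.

8.0 centimorgans

The two rarest classes, br+ e+ v and br e v+, are the double crossovers. Comparing them with the parentals, only the e allele has switched, so e is the middle locus and the order is br – e – v.
Crossovers in the br–e interval produce the single-crossover classes br e v and br+ e+ v+ (33 + 27 = 60) plus the double crossovers (4).
RF(br–e) = (60 + 4) / 800 = 64/800 = 0.0800 → 8.0 centimorgans.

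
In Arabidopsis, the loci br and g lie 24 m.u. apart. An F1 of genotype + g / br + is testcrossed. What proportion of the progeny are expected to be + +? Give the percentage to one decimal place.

12.0%

A map distance of 24 m.u. corresponds to a recombination frequency of 0.240.
The F1 is + g / br +, so + + is a recombinant gamete class with expected frequency r/2 = 0.240/2 = 0.1200.
That is 0.1200 = 12.0% of the progeny.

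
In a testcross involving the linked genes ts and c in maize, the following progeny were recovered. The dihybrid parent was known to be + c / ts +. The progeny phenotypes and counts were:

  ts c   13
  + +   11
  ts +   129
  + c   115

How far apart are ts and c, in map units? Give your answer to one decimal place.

9.0 map units

The recombinant classes are + + and ts c: 11 + 13 = 24.
Recombination frequency = 24/268 = 0.0896 ≈ 9.0%, i.e. 9.0 map units.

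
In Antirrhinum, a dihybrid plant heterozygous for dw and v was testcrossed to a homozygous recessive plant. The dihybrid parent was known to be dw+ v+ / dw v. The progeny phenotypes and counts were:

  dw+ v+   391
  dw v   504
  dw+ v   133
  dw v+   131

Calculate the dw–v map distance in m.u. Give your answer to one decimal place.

22.8 m.u.

The recombinant classes are dw+ v and dw v+: 133 + 131 = 264.
Recombination frequency = 264/1159 = 0.2278 ≈ 22.8%, i.e. 22.8 m.u.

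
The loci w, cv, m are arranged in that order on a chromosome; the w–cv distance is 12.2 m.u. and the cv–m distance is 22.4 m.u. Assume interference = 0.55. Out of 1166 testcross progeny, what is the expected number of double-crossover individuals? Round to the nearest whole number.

Map distances give recombination frequencies of 0.122 and 0.224 for the two intervals.
With interference 0.55 (so coincidence = 0.45), expected double-crossover frequency = 0.122 × 0.224 × 0.45 = 0.01230.
Expected number = 0.01230 × 1166 = 14.34 ≈ 14.

14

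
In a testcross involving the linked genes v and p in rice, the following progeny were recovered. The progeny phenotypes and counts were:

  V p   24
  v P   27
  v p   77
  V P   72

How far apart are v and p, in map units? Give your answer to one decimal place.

The two most frequent classes, V P (72) and v p (77), are the parental types, so the F1 was V P / v p.
The recombinant classes are V p and v P: 24 + 27 = 51.
Recombination frequency = 51/200 = 0.2550 ≈ 25.5%, i.e. 25.5 map units.

25.5 map units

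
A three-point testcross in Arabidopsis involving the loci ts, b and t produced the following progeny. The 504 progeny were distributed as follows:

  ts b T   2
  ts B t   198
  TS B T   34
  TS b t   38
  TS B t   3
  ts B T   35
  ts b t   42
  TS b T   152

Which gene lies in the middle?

ts

The two most frequent reciprocal classes, TS b T and ts B t, are the parental types, so the F1 was TS b T / ts B t.
The two rarest classes, ts b T and TS B t, are the double crossovers. Comparing them with the parentals, only the ts allele has switched, so ts is the middle locus and the order is t – ts – b.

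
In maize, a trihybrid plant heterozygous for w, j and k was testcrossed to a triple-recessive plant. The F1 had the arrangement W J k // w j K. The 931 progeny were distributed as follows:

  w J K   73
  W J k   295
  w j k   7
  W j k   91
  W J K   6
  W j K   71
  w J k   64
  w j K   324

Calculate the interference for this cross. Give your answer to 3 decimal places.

The two rarest classes, W J K and w j k, are the double crossovers. Comparing them with the parentals, only the k allele has switched, so k is the middle locus and the order is w – k – j.
w–k: (135 + 13)/931 = 0.1590; k–j: (164 + 13)/931 = 0.1901.
Expected DCO frequency = 0.1590 × 0.1901 ≈ 0.03023; observed = 13/931 ≈ 0.01396.
Coefficient of coincidence = 0.01396/0.03023 ≈ 0.462; interference = 1 − 0.462 = 0.538.

0.538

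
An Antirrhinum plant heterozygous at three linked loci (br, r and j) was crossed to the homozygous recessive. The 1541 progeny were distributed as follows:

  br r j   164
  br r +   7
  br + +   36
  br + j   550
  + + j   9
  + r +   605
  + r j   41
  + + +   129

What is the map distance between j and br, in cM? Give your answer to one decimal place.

The two most frequent reciprocal classes, br + j and + r +, are the parental types, so the F1 was br + j / + r +.
The two rarest classes, + + j and br r +, are the double crossovers. Comparing them with the parentals, only the br allele has switched, so br is the middle locus and the order is r – br – j.
Crossovers in the br–j interval produce the single-crossover classes br + + and + r j (36 + 41 = 77) plus the double crossovers (16).
RF(br–j) = (77 + 16) / 1541 = 93/1541 = 0.0604 → 6.0 cM.

6.0 cM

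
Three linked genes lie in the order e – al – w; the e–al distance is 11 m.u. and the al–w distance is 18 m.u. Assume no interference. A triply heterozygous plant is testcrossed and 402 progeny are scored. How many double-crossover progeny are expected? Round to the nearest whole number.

Map distances give recombination frequencies of 0.110 and 0.180 for the two intervals.
With no interference, expected double-crossover frequency = 0.110 × 0.180 = 0.01980.
Expected number = 0.01980 × 402 = 7.96 ≈ 8.

8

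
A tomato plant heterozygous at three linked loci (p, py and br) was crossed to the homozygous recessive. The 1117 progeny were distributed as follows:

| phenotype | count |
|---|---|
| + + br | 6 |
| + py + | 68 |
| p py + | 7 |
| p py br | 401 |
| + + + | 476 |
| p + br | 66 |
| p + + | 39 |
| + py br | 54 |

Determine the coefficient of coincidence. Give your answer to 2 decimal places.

The two most frequent reciprocal classes, + + + and p py br, are the parental types, so the F1 was + + + / p py br.
The two rarest classes, + + br and p py +, are the double crossovers. Comparing them with the parentals, only the br allele has switched, so br is the middle locus and the order is p – br – py.
p–br: (93 + 13)/1117 = 0.0949; br–py: (134 + 13)/1117 = 0.1316.
Expected DCO frequency = 0.0949 × 0.1316 ≈ 0.01249; observed = 13/1117 ≈ 0.01164.
Coefficient of coincidence = 0.01164/0.01249 ≈ 0.93.

0.93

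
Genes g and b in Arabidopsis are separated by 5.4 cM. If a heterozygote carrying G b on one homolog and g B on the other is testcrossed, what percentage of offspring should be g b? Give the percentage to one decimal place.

A map distance of 5.4 cM corresponds to a recombination frequency of 0.054.
The F1 is G b / g B, so g b is a recombinant gamete class with expected frequency r/2 = 0.054/2 = 0.0270.
That is 0.0270 = 2.7% of the progeny.

2.7%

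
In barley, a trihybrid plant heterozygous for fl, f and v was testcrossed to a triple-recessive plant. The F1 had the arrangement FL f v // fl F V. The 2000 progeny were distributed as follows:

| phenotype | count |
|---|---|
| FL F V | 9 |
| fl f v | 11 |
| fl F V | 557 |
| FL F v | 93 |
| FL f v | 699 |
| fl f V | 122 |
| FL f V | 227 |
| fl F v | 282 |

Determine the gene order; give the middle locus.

fl

The two rarest classes, fl f v and FL F V, are the double crossovers. Comparing them with the parentals, only the fl allele has switched, so fl is the middle locus and the order is v – fl – f.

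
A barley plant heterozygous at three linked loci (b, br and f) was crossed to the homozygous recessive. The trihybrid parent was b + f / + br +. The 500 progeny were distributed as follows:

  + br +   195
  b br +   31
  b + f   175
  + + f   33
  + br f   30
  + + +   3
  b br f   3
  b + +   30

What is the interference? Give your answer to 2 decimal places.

0.35

The two rarest classes, b br f and + + +, are the double crossovers. Comparing them with the parentals, only the br allele has switched, so br is the middle locus and the order is b – br – f.
b–br: (64 + 6)/500 = 0.1400; br–f: (60 + 6)/500 = 0.1320.
Expected DCO frequency = 0.1400 × 0.1320 ≈ 0.01848; observed = 6/500 ≈ 0.01200.
Coefficient of coincidence = 0.01200/0.01848 ≈ 0.65; interference = 1 − 0.65 = 0.35.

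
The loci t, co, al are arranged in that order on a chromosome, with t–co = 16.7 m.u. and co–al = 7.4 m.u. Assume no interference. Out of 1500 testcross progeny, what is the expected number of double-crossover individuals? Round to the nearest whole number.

Map distances give recombination frequencies of 0.167 and 0.074 for the two intervals.
With no interference, expected double-crossover frequency = 0.167 × 0.074 = 0.01236.
Expected number = 0.01236 × 1500 = 18.54 ≈ 19.

19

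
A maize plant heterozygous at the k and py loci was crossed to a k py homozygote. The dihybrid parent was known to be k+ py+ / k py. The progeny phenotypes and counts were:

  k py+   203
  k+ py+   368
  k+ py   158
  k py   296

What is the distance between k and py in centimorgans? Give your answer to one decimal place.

The recombinant classes are k+ py and k py+: 158 + 203 = 361.
Recombination frequency = 361/1025 = 0.3522 ≈ 35.2%, i.e. 35.2 centimorgans.

35.2 centimorgans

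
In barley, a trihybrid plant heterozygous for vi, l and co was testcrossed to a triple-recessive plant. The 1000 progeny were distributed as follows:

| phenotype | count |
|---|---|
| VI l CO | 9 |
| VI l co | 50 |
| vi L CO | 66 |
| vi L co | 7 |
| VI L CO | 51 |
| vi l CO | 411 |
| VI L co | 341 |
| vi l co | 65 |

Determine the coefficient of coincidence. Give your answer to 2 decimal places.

The two most frequent reciprocal classes, vi l CO and VI L co, are the parental types, so the F1 was vi l CO / VI L co.
The two rarest classes, VI l CO and vi L co, are the double crossovers. Comparing them with the parentals, only the vi allele has switched, so vi is the middle locus and the order is l – vi – co.
l–vi: (116 + 16)/1000 = 0.1320; vi–co: (116 + 16)/1000 = 0.1320.
Expected DCO frequency = 0.1320 × 0.1320 ≈ 0.01742; observed = 16/1000 ≈ 0.01600.
Coefficient of coincidence = 0.01600/0.01742 ≈ 0.92.

0.92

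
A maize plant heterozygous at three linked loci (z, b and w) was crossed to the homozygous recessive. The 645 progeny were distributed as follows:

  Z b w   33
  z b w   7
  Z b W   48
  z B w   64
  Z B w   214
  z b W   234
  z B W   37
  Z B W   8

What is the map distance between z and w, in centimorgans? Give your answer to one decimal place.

The two most frequent reciprocal classes, z b W and Z B w, are the parental types, so the F1 was z b W / Z B w.
The two rarest classes, z b w and Z B W, are the double crossovers. Comparing them with the parentals, only the w allele has switched, so w is the middle locus and the order is b – w – z.
Crossovers in the w–z interval produce the single-crossover classes Z b W and z B w (48 + 64 = 112) plus the double crossovers (15).
RF(w–z) = (112 + 15) / 645 = 127/645 = 0.1969 → 19.7 centimorgans.

19.7 centimorgans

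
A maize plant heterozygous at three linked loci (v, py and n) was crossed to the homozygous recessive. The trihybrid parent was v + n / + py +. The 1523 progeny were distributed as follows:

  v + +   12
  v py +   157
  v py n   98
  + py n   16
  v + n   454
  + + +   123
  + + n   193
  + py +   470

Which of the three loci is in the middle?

The two rarest classes, v + + and + py n, are the double crossovers. Comparing them with the parentals, only the n allele has switched, so n is the middle locus and the order is py – n – v.

n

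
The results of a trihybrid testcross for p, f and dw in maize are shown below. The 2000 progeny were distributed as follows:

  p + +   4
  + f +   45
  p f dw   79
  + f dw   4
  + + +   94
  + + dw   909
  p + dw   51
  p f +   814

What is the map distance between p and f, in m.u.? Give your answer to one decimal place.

5.2 m.u.

The two most frequent reciprocal classes, + + dw and p f +, are the parental types, so the F1 was + + dw / p f +.
The two rarest classes, + f dw and p + +, are the double crossovers. Comparing them with the parentals, only the f allele has switched, so f is the middle locus and the order is dw – f – p.
Crossovers in the f–p interval produce the single-crossover classes p + dw and + f + (51 + 45 = 96) plus the double crossovers (8).
RF(f–p) = (96 + 8) / 2000 = 104/2000 = 0.0520 → 5.2 m.u.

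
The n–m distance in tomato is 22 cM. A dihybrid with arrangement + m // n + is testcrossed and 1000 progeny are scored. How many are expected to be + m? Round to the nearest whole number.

390

A map distance of 22 cM corresponds to a recombination frequency of 0.220.
The F1 is + m / n +, so + m is a parental gamete class with expected frequency (1 − r)/2 = 0.780/2 = 0.3900.
Expected number = 0.3900 × 1000 = 390.00 ≈ 390.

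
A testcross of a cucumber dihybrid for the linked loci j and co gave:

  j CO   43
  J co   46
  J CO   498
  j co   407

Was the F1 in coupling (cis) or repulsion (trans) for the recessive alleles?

cis

The two most frequent classes are J CO (498) and j co (407); these are the parental (non-recombinant) types.
So the F1 carried J CO on one chromosome and j co on the other — the recessive alleles are on the same chromosome (cis / coupling).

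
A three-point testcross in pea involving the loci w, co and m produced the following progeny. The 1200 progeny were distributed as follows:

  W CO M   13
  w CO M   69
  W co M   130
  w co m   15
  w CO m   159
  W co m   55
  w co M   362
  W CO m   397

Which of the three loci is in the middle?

m

The two most frequent reciprocal classes, W CO m and w co M, are the parental types, so the F1 was W CO m / w co M.
The two rarest classes, W CO M and w co m, are the double crossovers. Comparing them with the parentals, only the m allele has switched, so m is the middle locus and the order is co – m – w.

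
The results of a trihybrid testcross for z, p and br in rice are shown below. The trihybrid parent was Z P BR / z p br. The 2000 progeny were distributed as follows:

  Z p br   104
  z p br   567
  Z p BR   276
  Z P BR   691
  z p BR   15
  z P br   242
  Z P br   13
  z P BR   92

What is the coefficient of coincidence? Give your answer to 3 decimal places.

The two rarest classes, Z P br and z p BR, are the double crossovers. Comparing them with the parentals, only the br allele has switched, so br is the middle locus and the order is z – br – p.
z–br: (196 + 28)/2000 = 0.1120; br–p: (518 + 28)/2000 = 0.2730.
Expected DCO frequency = 0.1120 × 0.2730 ≈ 0.03058; observed = 28/2000 ≈ 0.01400.
Coefficient of coincidence = 0.01400/0.03058 ≈ 0.458.

0.458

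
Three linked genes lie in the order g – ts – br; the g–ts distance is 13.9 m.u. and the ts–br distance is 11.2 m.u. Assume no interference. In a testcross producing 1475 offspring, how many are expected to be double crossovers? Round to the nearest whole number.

Map distances give recombination frequencies of 0.139 and 0.112 for the two intervals.
With no interference, expected double-crossover frequency = 0.139 × 0.112 = 0.01557.
Expected number = 0.01557 × 1475 = 22.96 ≈ 23.

23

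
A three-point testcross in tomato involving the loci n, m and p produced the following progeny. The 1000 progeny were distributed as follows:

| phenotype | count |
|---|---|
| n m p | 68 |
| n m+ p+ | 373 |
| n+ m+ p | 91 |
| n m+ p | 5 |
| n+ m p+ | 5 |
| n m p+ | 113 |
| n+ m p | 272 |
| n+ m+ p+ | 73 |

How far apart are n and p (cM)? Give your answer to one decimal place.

15.1 cM

The two most frequent reciprocal classes, n+ m p and n m+ p+, are the parental types, so the F1 was n+ m p / n m+ p+.
The two rarest classes, n+ m p+ and n m+ p, are the double crossovers. Comparing them with the parentals, only the p allele has switched, so p is the middle locus and the order is m – p – n.
Crossovers in the p–n interval produce the single-crossover classes n m p and n+ m+ p+ (68 + 73 = 141) plus the double crossovers (10).
RF(p–n) = (141 + 10) / 1000 = 151/1000 = 0.1510 → 15.1 cM.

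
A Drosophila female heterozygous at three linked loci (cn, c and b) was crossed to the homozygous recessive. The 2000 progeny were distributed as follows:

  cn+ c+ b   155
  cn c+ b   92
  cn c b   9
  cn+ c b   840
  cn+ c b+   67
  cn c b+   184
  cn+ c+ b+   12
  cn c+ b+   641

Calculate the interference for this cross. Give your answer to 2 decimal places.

The two most frequent reciprocal classes, cn+ c b and cn c+ b+, are the parental types, so the F1 was cn+ c b / cn c+ b+.
The two rarest classes, cn c b and cn+ c+ b+, are the double crossovers. Comparing them with the parentals, only the cn allele has switched, so cn is the middle locus and the order is b – cn – c.
b–cn: (159 + 21)/2000 = 0.0900; cn–c: (339 + 21)/2000 = 0.1800.
Expected DCO frequency = 0.0900 × 0.1800 ≈ 0.01620; observed = 21/2000 ≈ 0.01050.
Coefficient of coincidence = 0.01050/0.01620 ≈ 0.65; interference = 1 − 0.65 = 0.35.

0.35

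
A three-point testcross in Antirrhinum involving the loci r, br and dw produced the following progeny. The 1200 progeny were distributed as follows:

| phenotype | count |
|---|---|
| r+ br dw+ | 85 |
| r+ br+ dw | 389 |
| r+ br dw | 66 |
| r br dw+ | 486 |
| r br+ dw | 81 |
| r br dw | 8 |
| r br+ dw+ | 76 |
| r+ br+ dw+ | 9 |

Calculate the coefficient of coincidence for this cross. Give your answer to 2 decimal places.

The two most frequent reciprocal classes, r br dw+ and r+ br+ dw, are the parental types, so the F1 was r br dw+ / r+ br+ dw.
The two rarest classes, r br dw and r+ br+ dw+, are the double crossovers. Comparing them with the parentals, only the dw allele has switched, so dw is the middle locus and the order is br – dw – r.
br–dw: (142 + 17)/1200 = 0.1325; dw–r: (166 + 17)/1200 = 0.1525.
Expected DCO frequency = 0.1325 × 0.1525 ≈ 0.02021; observed = 17/1200 ≈ 0.01417.
Coefficient of coincidence = 0.01417/0.02021 ≈ 0.70.

0.70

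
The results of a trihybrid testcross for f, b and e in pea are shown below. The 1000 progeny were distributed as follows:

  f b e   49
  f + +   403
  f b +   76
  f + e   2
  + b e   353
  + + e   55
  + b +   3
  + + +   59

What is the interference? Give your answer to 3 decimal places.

0.675

The two most frequent reciprocal classes, + b e and f + +, are the parental types, so the F1 was + b e / f + +.
The two rarest classes, + b + and f + e, are the double crossovers. Comparing them with the parentals, only the e allele has switched, so e is the middle locus and the order is f – e – b.
f–e: (108 + 5)/1000 = 0.1130; e–b: (131 + 5)/1000 = 0.1360.
Expected DCO frequency = 0.1130 × 0.1360 ≈ 0.01537; observed = 5/1000 ≈ 0.00500.
Coefficient of coincidence = 0.00500/0.01537 ≈ 0.325; interference = 1 − 0.325 = 0.675.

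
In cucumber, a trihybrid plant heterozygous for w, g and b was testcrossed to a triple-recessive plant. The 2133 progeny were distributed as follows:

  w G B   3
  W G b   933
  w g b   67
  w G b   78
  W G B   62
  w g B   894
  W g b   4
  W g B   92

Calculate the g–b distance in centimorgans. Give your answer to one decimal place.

6.4 centimorgans

The two most frequent reciprocal classes, w g B and W G b, are the parental types, so the F1 was w g B / W G b.
The two rarest classes, w G B and W g b, are the double crossovers. Comparing them with the parentals, only the g allele has switched, so g is the middle locus and the order is w – g – b.
Crossovers in the g–b interval produce the single-crossover classes w g b and W G B (67 + 62 = 129) plus the double crossovers (7).
RF(g–b) = (129 + 7) / 2133 = 136/2133 = 0.0638 → 6.4 centimorgans.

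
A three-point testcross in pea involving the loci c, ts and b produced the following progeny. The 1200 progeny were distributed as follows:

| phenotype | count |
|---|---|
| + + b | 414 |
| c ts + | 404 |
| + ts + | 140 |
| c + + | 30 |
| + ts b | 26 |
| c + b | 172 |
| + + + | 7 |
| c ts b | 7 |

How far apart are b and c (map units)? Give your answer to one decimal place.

The two most frequent reciprocal classes, + + b and c ts +, are the parental types, so the F1 was + + b / c ts +.
The two rarest classes, + + + and c ts b, are the double crossovers. Comparing them with the parentals, only the b allele has switched, so b is the middle locus and the order is ts – b – c.
Crossovers in the b–c interval produce the single-crossover classes c + b and + ts + (172 + 140 = 312) plus the double crossovers (14).
RF(b–c) = (312 + 14) / 1200 = 326/1200 = 0.2717 → 27.2 map units.

27.2 map units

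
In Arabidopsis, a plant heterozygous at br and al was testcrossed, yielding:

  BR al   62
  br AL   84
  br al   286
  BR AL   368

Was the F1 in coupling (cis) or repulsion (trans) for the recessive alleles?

The two most frequent classes are BR AL (368) and br al (286); these are the parental (non-recombinant) types.
So the F1 carried BR AL on one chromosome and br al on the other — the recessive alleles are on the same chromosome (cis / coupling).

cis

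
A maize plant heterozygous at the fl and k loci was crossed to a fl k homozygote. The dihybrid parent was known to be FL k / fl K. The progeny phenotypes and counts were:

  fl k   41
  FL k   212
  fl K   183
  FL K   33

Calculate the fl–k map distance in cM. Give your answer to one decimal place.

The recombinant classes are FL K and fl k: 33 + 41 = 74.
Recombination frequency = 74/469 = 0.1578 ≈ 15.8%, i.e. 15.8 cM.

15.8 cM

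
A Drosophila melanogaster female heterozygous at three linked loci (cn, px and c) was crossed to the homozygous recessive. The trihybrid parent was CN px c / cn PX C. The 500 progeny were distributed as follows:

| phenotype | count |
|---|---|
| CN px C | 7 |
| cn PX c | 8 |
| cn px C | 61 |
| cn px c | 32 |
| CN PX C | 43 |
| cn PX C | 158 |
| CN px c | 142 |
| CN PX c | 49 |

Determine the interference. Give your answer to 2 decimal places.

0.33

The two rarest classes, CN px C and cn PX c, are the double crossovers. Comparing them with the parentals, only the c allele has switched, so c is the middle locus and the order is cn – c – px.
cn–c: (75 + 15)/500 = 0.1800; c–px: (110 + 15)/500 = 0.2500.
Expected DCO frequency = 0.1800 × 0.2500 ≈ 0.04500; observed = 15/500 ≈ 0.03000.
Coefficient of coincidence = 0.03000/0.04500 ≈ 0.67; interference = 1 − 0.67 = 0.33.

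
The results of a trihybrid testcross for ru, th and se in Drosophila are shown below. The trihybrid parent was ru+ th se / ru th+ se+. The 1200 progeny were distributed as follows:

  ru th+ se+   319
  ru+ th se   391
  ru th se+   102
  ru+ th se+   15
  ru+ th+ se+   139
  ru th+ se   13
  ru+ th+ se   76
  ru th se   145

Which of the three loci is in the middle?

se

The two rarest classes, ru+ th se+ and ru th+ se, are the double crossovers. Comparing them with the parentals, only the se allele has switched, so se is the middle locus and the order is ru – se – th.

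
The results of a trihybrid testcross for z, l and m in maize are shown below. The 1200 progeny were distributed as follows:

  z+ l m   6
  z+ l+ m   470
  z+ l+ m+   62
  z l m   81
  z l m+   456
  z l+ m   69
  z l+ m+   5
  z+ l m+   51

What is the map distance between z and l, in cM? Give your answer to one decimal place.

The two most frequent reciprocal classes, z l m+ and z+ l+ m, are the parental types, so the F1 was z l m+ / z+ l+ m.
The two rarest classes, z l+ m+ and z+ l m, are the double crossovers. Comparing them with the parentals, only the l allele has switched, so l is the middle locus and the order is z – l – m.
Crossovers in the z–l interval produce the single-crossover classes z+ l m+ and z l+ m (51 + 69 = 120) plus the double crossovers (11).
RF(z–l) = (120 + 11) / 1200 = 131/1200 = 0.1092 → 10.9 cM.

10.9 cM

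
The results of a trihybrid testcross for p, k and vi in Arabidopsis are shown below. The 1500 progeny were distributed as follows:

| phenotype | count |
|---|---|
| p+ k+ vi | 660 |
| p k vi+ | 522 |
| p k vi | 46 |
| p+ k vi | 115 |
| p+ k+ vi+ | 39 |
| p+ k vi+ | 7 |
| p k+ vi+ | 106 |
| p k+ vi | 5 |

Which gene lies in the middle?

The two most frequent reciprocal classes, p+ k+ vi and p k vi+, are the parental types, so the F1 was p+ k+ vi / p k vi+.
The two rarest classes, p k+ vi and p+ k vi+, are the double crossovers. Comparing them with the parentals, only the p allele has switched, so p is the middle locus and the order is k – p – vi.

p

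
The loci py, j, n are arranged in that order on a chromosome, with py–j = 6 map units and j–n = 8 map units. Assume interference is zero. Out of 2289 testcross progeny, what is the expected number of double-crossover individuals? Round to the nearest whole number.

11

Map distances give recombination frequencies of 0.060 and 0.080 for the two intervals.
With no interference, expected double-crossover frequency = 0.060 × 0.080 = 0.00480.
Expected number = 0.00480 × 2289 = 10.99 ≈ 11.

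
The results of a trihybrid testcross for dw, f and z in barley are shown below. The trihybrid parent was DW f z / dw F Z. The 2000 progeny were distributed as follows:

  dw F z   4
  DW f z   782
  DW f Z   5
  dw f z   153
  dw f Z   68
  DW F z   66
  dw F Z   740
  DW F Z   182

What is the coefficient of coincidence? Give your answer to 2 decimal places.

0.37

The two rarest classes, DW f Z and dw F z, are the double crossovers. Comparing them with the parentals, only the z allele has switched, so z is the middle locus and the order is dw – z – f.
dw–z: (335 + 9)/2000 = 0.1720; z–f: (134 + 9)/2000 = 0.0715.
Expected DCO frequency = 0.1720 × 0.0715 ≈ 0.01230; observed = 9/2000 ≈ 0.00450.
Coefficient of coincidence = 0.00450/0.01230 ≈ 0.37.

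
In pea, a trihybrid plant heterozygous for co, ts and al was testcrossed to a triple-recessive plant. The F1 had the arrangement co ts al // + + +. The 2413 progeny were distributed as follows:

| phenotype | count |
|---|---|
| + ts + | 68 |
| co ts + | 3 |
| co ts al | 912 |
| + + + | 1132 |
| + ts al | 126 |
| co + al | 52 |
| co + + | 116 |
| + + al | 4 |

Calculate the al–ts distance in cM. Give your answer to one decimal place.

5.3 cM

The two rarest classes, co ts + and + + al, are the double crossovers. Comparing them with the parentals, only the al allele has switched, so al is the middle locus and the order is co – al – ts.
Crossovers in the al–ts interval produce the single-crossover classes co + al and + ts + (52 + 68 = 120) plus the double crossovers (7).
RF(al–ts) = (120 + 7) / 2413 = 127/2413 = 0.0526 → 5.3 cM.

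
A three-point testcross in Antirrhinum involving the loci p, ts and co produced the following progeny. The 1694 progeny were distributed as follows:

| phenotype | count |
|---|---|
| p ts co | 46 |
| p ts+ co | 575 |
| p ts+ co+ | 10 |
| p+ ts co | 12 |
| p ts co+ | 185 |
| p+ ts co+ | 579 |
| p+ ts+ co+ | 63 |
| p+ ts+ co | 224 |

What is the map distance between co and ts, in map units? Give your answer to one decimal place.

7.7 map units

The two most frequent reciprocal classes, p ts+ co and p+ ts co+, are the parental types, so the F1 was p ts+ co / p+ ts co+.
The two rarest classes, p ts+ co+ and p+ ts co, are the double crossovers. Comparing them with the parentals, only the co allele has switched, so co is the middle locus and the order is ts – co – p.
Crossovers in the ts–co interval produce the single-crossover classes p ts co and p+ ts+ co+ (46 + 63 = 109) plus the double crossovers (22).
RF(ts–co) = (109 + 22) / 1694 = 131/1694 = 0.0773 → 7.7 map units.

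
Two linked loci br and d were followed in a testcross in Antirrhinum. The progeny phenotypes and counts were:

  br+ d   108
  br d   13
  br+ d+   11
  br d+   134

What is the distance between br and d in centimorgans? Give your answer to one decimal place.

The two most frequent classes, br+ d (108) and br d+ (134), are the parental types, so the F1 was br+ d / br d+.
The recombinant classes are br+ d+ and br d: 11 + 13 = 24.
Recombination frequency = 24/266 = 0.0902 ≈ 9.0%, i.e. 9.0 centimorgans.

9.0 centimorgans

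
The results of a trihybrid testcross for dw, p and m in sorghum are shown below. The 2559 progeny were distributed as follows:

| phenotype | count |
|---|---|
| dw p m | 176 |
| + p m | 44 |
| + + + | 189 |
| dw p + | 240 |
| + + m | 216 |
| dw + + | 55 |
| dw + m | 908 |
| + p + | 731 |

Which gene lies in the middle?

m

The two most frequent reciprocal classes, dw + m and + p +, are the parental types, so the F1 was dw + m / + p +.
The two rarest classes, dw + + and + p m, are the double crossovers. Comparing them with the parentals, only the m allele has switched, so m is the middle locus and the order is dw – m – p.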